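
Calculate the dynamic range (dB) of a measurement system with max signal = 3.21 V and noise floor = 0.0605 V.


Dynamic range = 20 * log10(Vmax / Vnoise).
DR = 20 * log10(3.21 / 0.0605)
DR = 20 * log10(53.06)
DR = 34.49 dB

34.49 dB


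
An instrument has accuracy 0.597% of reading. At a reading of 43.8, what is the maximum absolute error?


Absolute error = (accuracy% / 100) * reading.
Error = (0.597 / 100) * 43.8
Error = 0.00597 * 43.8
Error = 0.2615

0.2615


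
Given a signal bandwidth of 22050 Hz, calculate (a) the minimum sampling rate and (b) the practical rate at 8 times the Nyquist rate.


By Nyquist theorem, fs_min = 2 * fmax.
fs_min = 2 * 22050 = 44100 Hz
Practical rate = 8 * fs_min = 8 * 44100 = 352800 Hz

fs_min = 44100 Hz, fs_practical = 352800 Hz


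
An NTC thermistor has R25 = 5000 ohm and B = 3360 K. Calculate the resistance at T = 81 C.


NTC thermistor equation: Rt = R25 * exp(B * (1/T - 1/T25)).
T in Kelvin: 354.15 K, T25 = 298.15 K
1/T - 1/T25 = 1/354.15 - 1/298.15 = -0.00053035
B * (1/T - 1/T25) = 3360 * -0.00053035 = -1.782
Rt = 5000 * exp(-1.782) = 841.5 ohm

841.5 ohm


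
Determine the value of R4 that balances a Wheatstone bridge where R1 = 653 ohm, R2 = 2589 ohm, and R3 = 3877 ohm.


At balance: R1*R4 = R2*R3, so R4 = R2*R3/R1.
R4 = 2589 * 3877 / 653
R4 = 10037553 / 653
R4 = 15371.44 ohm

15371.44 ohm


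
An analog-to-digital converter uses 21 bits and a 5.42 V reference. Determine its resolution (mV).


The resolution (LSB) of an ADC is Vref / 2^n.
LSB = 5.42 / 2^21
LSB = 5.42 / 2097152
LSB = 2.58e-06 V = 0.00258446 mV

0.00258446 mV


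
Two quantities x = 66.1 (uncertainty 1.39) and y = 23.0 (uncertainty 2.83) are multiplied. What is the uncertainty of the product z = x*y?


For a product z = x*y, the relative uncertainty is:
uz/z = sqrt((ux/x)^2 + (uy/y)^2)
Relative uncertainties: ux/x = 1.39/66.1 = 0.021029
uy/y = 2.83/23.0 = 0.123043
z = 66.1 * 23.0 = 1520.3
uz = 1520.3 * sqrt(0.021029^2 + 0.123043^2) = 189.775

189.775


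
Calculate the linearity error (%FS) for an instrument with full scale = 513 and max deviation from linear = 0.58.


Linearity error = (max deviation / full scale) * 100%.
Linearity = (0.58 / 513) * 100
Linearity = 0.113 %FS

0.113 %FS


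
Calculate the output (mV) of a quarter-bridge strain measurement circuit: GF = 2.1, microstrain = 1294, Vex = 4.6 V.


Quarter bridge output: Vout = (GF * epsilon * Vex) / 4.
Vout = (2.1 * 1294e-6 * 4.6) / 4
Vout = 0.01250004 / 4 V
Vout = 0.00312501 V = 3.125 mV

3.125 mV


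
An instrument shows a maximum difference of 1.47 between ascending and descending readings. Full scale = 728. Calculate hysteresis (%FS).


Hysteresis = (max difference / full scale) * 100%.
H = (1.47 / 728) * 100
H = 0.202 %FS

0.202 %FS


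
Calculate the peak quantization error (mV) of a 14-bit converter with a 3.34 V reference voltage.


The maximum quantization error is +/- LSB/2.
LSB = Vref / 2^n = 3.34 / 16384 = 0.00020386 V
Max error = LSB / 2 = 0.00020386 / 2 = 0.00010193 V
Max error = 0.1019 mV

0.1019 mV


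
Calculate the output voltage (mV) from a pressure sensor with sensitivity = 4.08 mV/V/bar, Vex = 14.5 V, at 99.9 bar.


Output = sensitivity * Vex * P.
Vout = 4.08 * 14.5 * 99.9
Vout = 59.16 * 99.9
Vout = 5910.08 mV

5910.08 mV


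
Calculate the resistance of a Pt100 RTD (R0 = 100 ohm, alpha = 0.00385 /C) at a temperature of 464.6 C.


The RTD equation: Rt = R0 * (1 + alpha * T).
Rt = 100 * (1 + 0.00385 * 464.6)
Rt = 100 * (1 + 1.78871)
Rt = 100 * 2.78871
Rt = 278.871 ohm

278.871 ohm


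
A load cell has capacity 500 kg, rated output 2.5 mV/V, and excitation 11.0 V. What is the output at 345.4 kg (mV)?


Vout = rated_output * Vex * (load / capacity).
Vout = 2.5 * 11.0 * (345.4 / 500)
Vout = 2.5 * 11.0 * 0.6908
Vout = 18.997 mV

18.997 mV


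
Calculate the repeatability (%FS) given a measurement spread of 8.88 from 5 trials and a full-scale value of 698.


Repeatability = (spread / full scale) * 100%.
R = (8.88 / 698) * 100
R = 1.272 %FS

1.272 %FS


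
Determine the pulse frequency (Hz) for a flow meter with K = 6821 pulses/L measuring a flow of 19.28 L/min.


Frequency = K * Q / 60 (converting L/min to L/s).
f = 6821 * 19.28 / 60
f = 131508.88 / 60
f = 2191.81 Hz

2191.81 Hz


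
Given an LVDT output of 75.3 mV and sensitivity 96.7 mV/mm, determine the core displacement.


Displacement = Vout / sensitivity.
d = 75.3 / 96.7
d = 0.779 mm

0.779 mm


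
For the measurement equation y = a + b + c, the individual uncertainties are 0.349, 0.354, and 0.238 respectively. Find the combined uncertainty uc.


For a sum of independent quantities, uc = sqrt(u1^2 + u2^2 + u3^2).
uc = sqrt(0.349^2 + 0.354^2 + 0.238^2)
uc = sqrt(0.121801 + 0.125316 + 0.056644)
uc = 0.5511

0.5511


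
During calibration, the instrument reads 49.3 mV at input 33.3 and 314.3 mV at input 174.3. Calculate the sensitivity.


Sensitivity = (y2 - y1) / (x2 - x1).
S = (314.3 - 49.3) / (174.3 - 33.3)
S = 265.0 / 141.0
S = 1.8794 mV/unit

1.8794 mV/unit


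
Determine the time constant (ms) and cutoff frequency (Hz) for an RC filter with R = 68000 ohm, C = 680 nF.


Time constant: tau = R * C.
tau = 68000 * 6.80e-07 = 0.04624 s
tau = 46.24 ms
Cutoff frequency: fc = 1 / (2*pi*R*C).
fc = 1 / (2*pi*0.04624) = 3.44 Hz

tau = 46.24 ms, fc = 3.44 Hz


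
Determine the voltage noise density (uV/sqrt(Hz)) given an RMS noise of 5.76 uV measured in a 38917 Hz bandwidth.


Noise spectral density = Vrms / sqrt(BW).
NSD = 5.76 / sqrt(38917)
NSD = 5.76 / 197.2739
NSD = 0.0292 uV/sqrt(Hz)

0.0292 uV/sqrt(Hz)


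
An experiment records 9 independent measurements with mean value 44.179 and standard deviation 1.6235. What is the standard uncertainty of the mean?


The standard uncertainty for Type A evaluation is u = s / sqrt(n).
u = 1.6235 / sqrt(9)
u = 1.6235 / 3.0
u = 0.5412

0.5412


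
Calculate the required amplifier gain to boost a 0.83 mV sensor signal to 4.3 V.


Gain = Vout / Vin (converting to same units).
G = 4.3 V / 0.83 mV
G = 4300.0 mV / 0.83 mV
G = 5180.72

5180.72


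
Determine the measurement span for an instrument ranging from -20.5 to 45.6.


Span = upper range - lower range.
Span = 45.6 - (-20.5)
Span = 66.1

66.1


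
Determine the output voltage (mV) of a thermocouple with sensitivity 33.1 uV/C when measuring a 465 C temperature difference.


The thermocouple output V = sensitivity * dT.
V = 33.1 uV/C * 465 C
V = 15391.5 uV
V = 15.392 mV

15.392 mV


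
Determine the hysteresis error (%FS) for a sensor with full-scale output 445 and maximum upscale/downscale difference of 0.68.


Hysteresis = (max difference / full scale) * 100%.
H = (0.68 / 445) * 100
H = 0.153 %FS

0.153 %FS


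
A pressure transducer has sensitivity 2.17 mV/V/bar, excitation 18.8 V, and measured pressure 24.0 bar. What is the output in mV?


Output = sensitivity * Vex * P.
Vout = 2.17 * 18.8 * 24.0
Vout = 40.796 * 24.0
Vout = 979.1 mV

979.1 mV


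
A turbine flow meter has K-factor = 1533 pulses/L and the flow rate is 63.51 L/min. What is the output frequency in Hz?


Frequency = K * Q / 60 (converting L/min to L/s).
f = 1533 * 63.51 / 60
f = 97360.83 / 60
f = 1622.68 Hz

1622.68 Hz


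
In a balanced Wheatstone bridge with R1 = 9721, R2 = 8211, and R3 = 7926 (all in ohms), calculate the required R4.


At balance: R1*R4 = R2*R3, so R4 = R2*R3/R1.
R4 = 8211 * 7926 / 9721
R4 = 65080386 / 9721
R4 = 6694.82 ohm

6694.82 ohm


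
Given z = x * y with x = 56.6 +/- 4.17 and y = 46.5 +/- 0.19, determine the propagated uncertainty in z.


For a product z = x*y, the relative uncertainty is:
uz/z = sqrt((ux/x)^2 + (uy/y)^2)
Relative uncertainties: ux/x = 4.17/56.6 = 0.073675
uy/y = 0.19/46.5 = 0.004086
z = 56.6 * 46.5 = 2631.9
uz = 2631.9 * sqrt(0.073675^2 + 0.004086^2) = 194.203

194.203


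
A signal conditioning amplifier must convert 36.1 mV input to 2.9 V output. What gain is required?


Gain = Vout / Vin (converting to same units).
G = 2.9 V / 36.1 mV
G = 2900.0 mV / 36.1 mV
G = 80.33

80.33


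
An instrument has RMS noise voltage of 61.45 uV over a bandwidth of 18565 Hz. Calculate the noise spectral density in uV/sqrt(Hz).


Noise spectral density = Vrms / sqrt(BW).
NSD = 61.45 / sqrt(18565)
NSD = 61.45 / 136.2534
NSD = 0.451 uV/sqrt(Hz)

0.451 uV/sqrt(Hz)


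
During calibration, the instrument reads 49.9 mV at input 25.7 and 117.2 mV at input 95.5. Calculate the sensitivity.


Sensitivity = (y2 - y1) / (x2 - x1).
S = (117.2 - 49.9) / (95.5 - 25.7)
S = 67.3 / 69.8
S = 0.9642 mV/unit

0.9642 mV/unit


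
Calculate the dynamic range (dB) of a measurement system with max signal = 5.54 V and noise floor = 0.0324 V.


Dynamic range = 20 * log10(Vmax / Vnoise).
DR = 20 * log10(5.54 / 0.0324)
DR = 20 * log10(170.99)
DR = 44.66 dB

44.66 dB


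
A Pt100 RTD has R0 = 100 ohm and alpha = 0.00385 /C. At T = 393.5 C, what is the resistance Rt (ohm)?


The RTD equation: Rt = R0 * (1 + alpha * T).
Rt = 100 * (1 + 0.00385 * 393.5)
Rt = 100 * (1 + 1.514975)
Rt = 100 * 2.514975
Rt = 251.497 ohm

251.497 ohm


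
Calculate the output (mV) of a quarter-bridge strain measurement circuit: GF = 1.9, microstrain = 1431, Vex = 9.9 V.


Quarter bridge output: Vout = (GF * epsilon * Vex) / 4.
Vout = (1.9 * 1431e-6 * 9.9) / 4
Vout = 0.02691711 / 4 V
Vout = 0.00672928 V = 6.7293 mV

6.7293 mV


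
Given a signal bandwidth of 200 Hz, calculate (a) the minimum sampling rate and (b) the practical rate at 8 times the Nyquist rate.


By Nyquist theorem, fs_min = 2 * fmax.
fs_min = 2 * 200 = 400 Hz
Practical rate = 8 * fs_min = 8 * 400 = 3200 Hz

fs_min = 400 Hz, fs_practical = 3200 Hz


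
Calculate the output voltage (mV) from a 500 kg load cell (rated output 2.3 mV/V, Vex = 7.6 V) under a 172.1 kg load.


Vout = rated_output * Vex * (load / capacity).
Vout = 2.3 * 7.6 * (172.1 / 500)
Vout = 2.3 * 7.6 * 0.3442
Vout = 6.017 mV

6.017 mV


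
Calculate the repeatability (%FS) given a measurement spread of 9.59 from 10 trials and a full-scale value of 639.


Repeatability = (spread / full scale) * 100%.
R = (9.59 / 639) * 100
R = 1.501 %FS

1.501 %FS


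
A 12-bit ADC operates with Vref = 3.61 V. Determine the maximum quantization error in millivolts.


The maximum quantization error is +/- LSB/2.
LSB = Vref / 2^n = 3.61 / 4096 = 0.00088135 V
Max error = LSB / 2 = 0.00088135 / 2 = 0.00044067 V
Max error = 0.4407 mV

0.4407 mV


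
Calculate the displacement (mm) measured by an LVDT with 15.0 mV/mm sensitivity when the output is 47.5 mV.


Displacement = Vout / sensitivity.
d = 47.5 / 15.0
d = 3.167 mm

3.167 mm


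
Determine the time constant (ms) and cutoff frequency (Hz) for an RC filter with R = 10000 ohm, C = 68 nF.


Time constant: tau = R * C.
tau = 10000 * 6.80e-08 = 0.00068 s
tau = 0.68 ms
Cutoff frequency: fc = 1 / (2*pi*R*C).
fc = 1 / (2*pi*0.00068) = 234.05 Hz

tau = 0.68 ms, fc = 234.05 Hz


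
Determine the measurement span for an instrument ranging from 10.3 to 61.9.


Span = upper range - lower range.
Span = 61.9 - (10.3)
Span = 51.6

51.6


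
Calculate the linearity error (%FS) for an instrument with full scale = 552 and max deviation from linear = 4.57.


Linearity error = (max deviation / full scale) * 100%.
Linearity = (4.57 / 552) * 100
Linearity = 0.828 %FS

0.828 %FS


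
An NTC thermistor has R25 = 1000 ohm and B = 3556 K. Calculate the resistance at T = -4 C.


NTC thermistor equation: Rt = R25 * exp(B * (1/T - 1/T25)).
T in Kelvin: 269.15 K, T25 = 298.15 K
1/T - 1/T25 = 1/269.15 - 1/298.15 = 0.00036138
B * (1/T - 1/T25) = 3556 * 0.00036138 = 1.2851
Rt = 1000 * exp(1.2851) = 3615.0 ohm

3615.0 ohm


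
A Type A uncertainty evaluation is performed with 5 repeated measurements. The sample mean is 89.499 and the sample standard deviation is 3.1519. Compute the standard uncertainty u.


The standard uncertainty for Type A evaluation is u = s / sqrt(n).
u = 3.1519 / sqrt(5)
u = 3.1519 / 2.2361
u = 1.4096

1.4096


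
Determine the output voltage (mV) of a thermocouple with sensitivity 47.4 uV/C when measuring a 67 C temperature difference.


The thermocouple output V = sensitivity * dT.
V = 47.4 uV/C * 67 C
V = 3175.8 uV
V = 3.176 mV

3.176 mV


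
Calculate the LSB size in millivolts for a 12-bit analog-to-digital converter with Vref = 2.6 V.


The resolution (LSB) of an ADC is Vref / 2^n.
LSB = 2.6 / 2^12
LSB = 2.6 / 4096
LSB = 0.00063477 V = 0.63476562 mV

0.63476562 mV


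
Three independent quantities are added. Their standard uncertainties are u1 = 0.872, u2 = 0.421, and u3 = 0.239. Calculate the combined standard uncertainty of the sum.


For a sum of independent quantities, uc = sqrt(u1^2 + u2^2 + u3^2).
uc = sqrt(0.872^2 + 0.421^2 + 0.239^2)
uc = sqrt(0.760384 + 0.177241 + 0.057121)
uc = 0.9974

0.9974


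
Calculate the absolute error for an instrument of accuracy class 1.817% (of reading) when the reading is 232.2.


Absolute error = (accuracy% / 100) * reading.
Error = (1.817 / 100) * 232.2
Error = 0.01817 * 232.2
Error = 4.2191

4.2191


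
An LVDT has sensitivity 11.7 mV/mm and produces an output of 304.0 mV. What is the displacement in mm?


Displacement = Vout / sensitivity.
d = 304.0 / 11.7
d = 25.983 mm

25.983 mm


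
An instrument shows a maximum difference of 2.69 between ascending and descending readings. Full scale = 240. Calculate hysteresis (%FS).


Hysteresis = (max difference / full scale) * 100%.
H = (2.69 / 240) * 100
H = 1.121 %FS

1.121 %FS


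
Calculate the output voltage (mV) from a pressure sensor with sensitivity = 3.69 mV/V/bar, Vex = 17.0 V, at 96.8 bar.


Output = sensitivity * Vex * P.
Vout = 3.69 * 17.0 * 96.8
Vout = 62.73 * 96.8
Vout = 6072.26 mV

6072.26 mV


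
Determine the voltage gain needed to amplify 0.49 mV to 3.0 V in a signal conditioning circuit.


Gain = Vout / Vin (converting to same units).
G = 3.0 V / 0.49 mV
G = 3000.0 mV / 0.49 mV
G = 6122.45

6122.45


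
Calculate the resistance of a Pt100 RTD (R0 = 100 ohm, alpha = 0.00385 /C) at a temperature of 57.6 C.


The RTD equation: Rt = R0 * (1 + alpha * T).
Rt = 100 * (1 + 0.00385 * 57.6)
Rt = 100 * (1 + 0.22176)
Rt = 100 * 1.22176
Rt = 122.176 ohm

122.176 ohm


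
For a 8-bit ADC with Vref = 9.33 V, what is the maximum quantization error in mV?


The maximum quantization error is +/- LSB/2.
LSB = Vref / 2^n = 9.33 / 256 = 0.03644531 V
Max error = LSB / 2 = 0.03644531 / 2 = 0.01822266 V
Max error = 18.2227 mV

18.2227 mV


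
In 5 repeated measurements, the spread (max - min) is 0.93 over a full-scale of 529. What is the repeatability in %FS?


Repeatability = (spread / full scale) * 100%.
R = (0.93 / 529) * 100
R = 0.176 %FS

0.176 %FS


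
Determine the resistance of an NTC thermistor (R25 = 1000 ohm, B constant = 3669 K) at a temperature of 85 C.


NTC thermistor equation: Rt = R25 * exp(B * (1/T - 1/T25)).
T in Kelvin: 358.15 K, T25 = 298.15 K
1/T - 1/T25 = 1/358.15 - 1/298.15 = -0.00056189
B * (1/T - 1/T25) = 3669 * -0.00056189 = -2.0616
Rt = 1000 * exp(-2.0616) = 127.3 ohm

127.3 ohm


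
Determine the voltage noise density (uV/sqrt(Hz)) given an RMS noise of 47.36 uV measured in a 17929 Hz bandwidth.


Noise spectral density = Vrms / sqrt(BW).
NSD = 47.36 / sqrt(17929)
NSD = 47.36 / 133.8992
NSD = 0.3537 uV/sqrt(Hz)

0.3537 uV/sqrt(Hz)


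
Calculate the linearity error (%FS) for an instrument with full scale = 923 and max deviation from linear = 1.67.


Linearity error = (max deviation / full scale) * 100%.
Linearity = (1.67 / 923) * 100
Linearity = 0.181 %FS

0.181 %FS


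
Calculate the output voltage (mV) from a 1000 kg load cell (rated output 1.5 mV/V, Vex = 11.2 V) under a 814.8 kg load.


Vout = rated_output * Vex * (load / capacity).
Vout = 1.5 * 11.2 * (814.8 / 1000)
Vout = 1.5 * 11.2 * 0.8148
Vout = 13.689 mV

13.689 mV


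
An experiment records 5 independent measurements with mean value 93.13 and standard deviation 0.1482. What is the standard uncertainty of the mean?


The standard uncertainty for Type A evaluation is u = s / sqrt(n).
u = 0.1482 / sqrt(5)
u = 0.1482 / 2.2361
u = 0.0663

0.0663


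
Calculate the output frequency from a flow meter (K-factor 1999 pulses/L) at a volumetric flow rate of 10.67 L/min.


Frequency = K * Q / 60 (converting L/min to L/s).
f = 1999 * 10.67 / 60
f = 21329.33 / 60
f = 355.49 Hz

355.49 Hz


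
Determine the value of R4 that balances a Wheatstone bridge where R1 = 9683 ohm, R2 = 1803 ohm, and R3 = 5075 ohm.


At balance: R1*R4 = R2*R3, so R4 = R2*R3/R1.
R4 = 1803 * 5075 / 9683
R4 = 9150225 / 9683
R4 = 944.98 ohm

944.98 ohm


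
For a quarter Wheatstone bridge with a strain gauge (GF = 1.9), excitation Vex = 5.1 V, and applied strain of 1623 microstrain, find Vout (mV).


Quarter bridge output: Vout = (GF * epsilon * Vex) / 4.
Vout = (1.9 * 1623e-6 * 5.1) / 4
Vout = 0.01572687 / 4 V
Vout = 0.00393172 V = 3.9317 mV

3.9317 mV


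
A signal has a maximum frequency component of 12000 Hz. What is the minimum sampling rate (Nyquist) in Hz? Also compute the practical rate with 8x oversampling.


By Nyquist theorem, fs_min = 2 * fmax.
fs_min = 2 * 12000 = 24000 Hz
Practical rate = 8 * fs_min = 8 * 24000 = 192000 Hz

fs_min = 24000 Hz, fs_practical = 192000 Hz


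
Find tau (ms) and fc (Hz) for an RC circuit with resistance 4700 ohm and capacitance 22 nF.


Time constant: tau = R * C.
tau = 4700 * 2.20e-08 = 0.0001034 s
tau = 0.1034 ms
Cutoff frequency: fc = 1 / (2*pi*R*C).
fc = 1 / (2*pi*0.0001034) = 1539.22 Hz

tau = 0.1034 ms, fc = 1539.22 Hz


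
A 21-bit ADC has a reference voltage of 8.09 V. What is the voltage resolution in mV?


The resolution (LSB) of an ADC is Vref / 2^n.
LSB = 8.09 / 2^21
LSB = 8.09 / 2097152
LSB = 3.86e-06 V = 0.00385761 mV

0.00385761 mV


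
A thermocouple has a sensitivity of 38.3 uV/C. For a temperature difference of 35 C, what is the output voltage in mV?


The thermocouple output V = sensitivity * dT.
V = 38.3 uV/C * 35 C
V = 1340.5 uV
V = 1.341 mV

1.341 mV


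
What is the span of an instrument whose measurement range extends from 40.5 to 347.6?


Span = upper range - lower range.
Span = 347.6 - (40.5)
Span = 307.1

307.1


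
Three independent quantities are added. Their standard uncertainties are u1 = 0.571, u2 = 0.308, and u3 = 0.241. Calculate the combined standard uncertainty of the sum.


For a sum of independent quantities, uc = sqrt(u1^2 + u2^2 + u3^2).
uc = sqrt(0.571^2 + 0.308^2 + 0.241^2)
uc = sqrt(0.326041 + 0.094864 + 0.058081)
uc = 0.6921

0.6921


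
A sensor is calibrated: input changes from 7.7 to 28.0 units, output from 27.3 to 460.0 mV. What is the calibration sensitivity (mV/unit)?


Sensitivity = (y2 - y1) / (x2 - x1).
S = (460.0 - 27.3) / (28.0 - 7.7)
S = 432.7 / 20.3
S = 21.3153 mV/unit

21.3153 mV/unit


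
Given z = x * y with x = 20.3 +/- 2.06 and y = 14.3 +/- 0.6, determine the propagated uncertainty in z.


For a product z = x*y, the relative uncertainty is:
uz/z = sqrt((ux/x)^2 + (uy/y)^2)
Relative uncertainties: ux/x = 2.06/20.3 = 0.101478
uy/y = 0.6/14.3 = 0.041958
z = 20.3 * 14.3 = 290.3
uz = 290.3 * sqrt(0.101478^2 + 0.041958^2) = 31.877

31.877


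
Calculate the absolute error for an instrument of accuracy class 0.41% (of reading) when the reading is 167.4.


Absolute error = (accuracy% / 100) * reading.
Error = (0.41 / 100) * 167.4
Error = 0.0041 * 167.4
Error = 0.6863

0.6863


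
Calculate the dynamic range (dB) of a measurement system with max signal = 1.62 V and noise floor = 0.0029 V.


Dynamic range = 20 * log10(Vmax / Vnoise).
DR = 20 * log10(1.62 / 0.0029)
DR = 20 * log10(558.62)
DR = 54.94 dB

54.94 dB


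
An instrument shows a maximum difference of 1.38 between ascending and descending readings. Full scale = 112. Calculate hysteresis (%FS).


Hysteresis = (max difference / full scale) * 100%.
H = (1.38 / 112) * 100
H = 1.232 %FS

1.232 %FS


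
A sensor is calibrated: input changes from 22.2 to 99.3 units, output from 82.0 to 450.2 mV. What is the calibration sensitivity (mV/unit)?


Sensitivity = (y2 - y1) / (x2 - x1).
S = (450.2 - 82.0) / (99.3 - 22.2)
S = 368.2 / 77.1
S = 4.7756 mV/unit

4.7756 mV/unit


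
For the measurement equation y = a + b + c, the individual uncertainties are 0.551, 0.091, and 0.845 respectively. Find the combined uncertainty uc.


For a sum of independent quantities, uc = sqrt(u1^2 + u2^2 + u3^2).
uc = sqrt(0.551^2 + 0.091^2 + 0.845^2)
uc = sqrt(0.303601 + 0.008281 + 0.714025)
uc = 1.0129

1.0129


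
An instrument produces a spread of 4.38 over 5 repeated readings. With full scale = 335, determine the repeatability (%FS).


Repeatability = (spread / full scale) * 100%.
R = (4.38 / 335) * 100
R = 1.307 %FS

1.307 %FS


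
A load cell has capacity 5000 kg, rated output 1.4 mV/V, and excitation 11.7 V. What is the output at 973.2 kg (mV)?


Vout = rated_output * Vex * (load / capacity).
Vout = 1.4 * 11.7 * (973.2 / 5000)
Vout = 1.4 * 11.7 * 0.19464
Vout = 3.188 mV

3.188 mV


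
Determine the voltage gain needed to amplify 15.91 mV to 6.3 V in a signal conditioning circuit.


Gain = Vout / Vin (converting to same units).
G = 6.3 V / 15.91 mV
G = 6300.0 mV / 15.91 mV
G = 395.98

395.98


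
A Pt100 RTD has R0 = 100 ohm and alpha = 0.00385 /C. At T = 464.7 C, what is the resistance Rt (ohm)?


The RTD equation: Rt = R0 * (1 + alpha * T).
Rt = 100 * (1 + 0.00385 * 464.7)
Rt = 100 * (1 + 1.789095)
Rt = 100 * 2.789095
Rt = 278.91 ohm

278.91 ohm


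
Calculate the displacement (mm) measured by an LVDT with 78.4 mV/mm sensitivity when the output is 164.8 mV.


Displacement = Vout / sensitivity.
d = 164.8 / 78.4
d = 2.102 mm

2.102 mm


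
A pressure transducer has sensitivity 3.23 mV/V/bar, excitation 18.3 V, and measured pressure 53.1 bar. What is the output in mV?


Output = sensitivity * Vex * P.
Vout = 3.23 * 18.3 * 53.1
Vout = 59.109 * 53.1
Vout = 3138.69 mV

3138.69 mV


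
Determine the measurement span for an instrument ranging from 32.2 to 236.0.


Span = upper range - lower range.
Span = 236.0 - (32.2)
Span = 203.8

203.8


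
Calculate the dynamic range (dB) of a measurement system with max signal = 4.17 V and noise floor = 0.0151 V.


Dynamic range = 20 * log10(Vmax / Vnoise).
DR = 20 * log10(4.17 / 0.0151)
DR = 20 * log10(276.16)
DR = 48.82 dB

48.82 dB


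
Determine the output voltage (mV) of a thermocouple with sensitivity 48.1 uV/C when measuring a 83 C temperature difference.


The thermocouple output V = sensitivity * dT.
V = 48.1 uV/C * 83 C
V = 3992.3 uV
V = 3.992 mV

3.992 mV


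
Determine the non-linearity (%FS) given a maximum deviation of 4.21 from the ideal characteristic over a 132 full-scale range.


Linearity error = (max deviation / full scale) * 100%.
Linearity = (4.21 / 132) * 100
Linearity = 3.189 %FS

3.189 %FS


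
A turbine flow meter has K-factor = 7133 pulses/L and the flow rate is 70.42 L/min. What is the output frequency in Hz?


Frequency = K * Q / 60 (converting L/min to L/s).
f = 7133 * 70.42 / 60
f = 502305.86 / 60
f = 8371.76 Hz

8371.76 Hz


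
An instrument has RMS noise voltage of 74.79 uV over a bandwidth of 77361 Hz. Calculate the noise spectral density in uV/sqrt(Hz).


Noise spectral density = Vrms / sqrt(BW).
NSD = 74.79 / sqrt(77361)
NSD = 74.79 / 278.1385
NSD = 0.2689 uV/sqrt(Hz)

0.2689 uV/sqrt(Hz)


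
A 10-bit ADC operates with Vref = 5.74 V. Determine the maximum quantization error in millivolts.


The maximum quantization error is +/- LSB/2.
LSB = Vref / 2^n = 5.74 / 1024 = 0.00560547 V
Max error = LSB / 2 = 0.00560547 / 2 = 0.00280273 V
Max error = 2.8027 mV

2.8027 mV


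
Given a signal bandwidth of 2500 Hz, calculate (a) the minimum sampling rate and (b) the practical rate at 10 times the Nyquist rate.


By Nyquist theorem, fs_min = 2 * fmax.
fs_min = 2 * 2500 = 5000 Hz
Practical rate = 10 * fs_min = 10 * 5000 = 50000 Hz

fs_min = 5000 Hz, fs_practical = 50000 Hz


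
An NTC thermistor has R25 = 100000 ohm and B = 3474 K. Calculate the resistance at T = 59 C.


NTC thermistor equation: Rt = R25 * exp(B * (1/T - 1/T25)).
T in Kelvin: 332.15 K, T25 = 298.15 K
1/T - 1/T25 = 1/332.15 - 1/298.15 = -0.00034333
B * (1/T - 1/T25) = 3474 * -0.00034333 = -1.1927
Rt = 100000 * exp(-1.1927) = 30339.4 ohm

30339.4 ohm


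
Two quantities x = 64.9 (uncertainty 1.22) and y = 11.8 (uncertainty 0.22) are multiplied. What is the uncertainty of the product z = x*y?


For a product z = x*y, the relative uncertainty is:
uz/z = sqrt((ux/x)^2 + (uy/y)^2)
Relative uncertainties: ux/x = 1.22/64.9 = 0.018798
uy/y = 0.22/11.8 = 0.018644
z = 64.9 * 11.8 = 765.8
uz = 765.8 * sqrt(0.018798^2 + 0.018644^2) = 20.276

20.276


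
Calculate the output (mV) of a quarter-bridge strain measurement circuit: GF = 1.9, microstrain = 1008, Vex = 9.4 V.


Quarter bridge output: Vout = (GF * epsilon * Vex) / 4.
Vout = (1.9 * 1008e-6 * 9.4) / 4
Vout = 0.01800288 / 4 V
Vout = 0.00450072 V = 4.5007 mV

4.5007 mV


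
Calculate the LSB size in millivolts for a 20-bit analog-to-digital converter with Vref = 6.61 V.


The resolution (LSB) of an ADC is Vref / 2^n.
LSB = 6.61 / 2^20
LSB = 6.61 / 1048576
LSB = 6.3e-06 V = 0.00630379 mV

0.00630379 mV


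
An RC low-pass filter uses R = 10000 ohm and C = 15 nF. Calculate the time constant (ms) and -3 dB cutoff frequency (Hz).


Time constant: tau = R * C.
tau = 10000 * 1.50e-08 = 0.00015 s
tau = 0.15 ms
Cutoff frequency: fc = 1 / (2*pi*R*C).
fc = 1 / (2*pi*0.00015) = 1061.03 Hz

tau = 0.15 ms, fc = 1061.03 Hz


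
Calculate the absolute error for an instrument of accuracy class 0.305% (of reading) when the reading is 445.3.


Absolute error = (accuracy% / 100) * reading.
Error = (0.305 / 100) * 445.3
Error = 0.00305 * 445.3
Error = 1.3582

1.3582


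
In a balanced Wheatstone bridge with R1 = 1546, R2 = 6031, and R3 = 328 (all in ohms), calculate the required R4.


At balance: R1*R4 = R2*R3, so R4 = R2*R3/R1.
R4 = 6031 * 328 / 1546
R4 = 1978168 / 1546
R4 = 1279.54 ohm

1279.54 ohm


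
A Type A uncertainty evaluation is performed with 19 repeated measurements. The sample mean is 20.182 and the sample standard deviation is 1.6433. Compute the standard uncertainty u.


The standard uncertainty for Type A evaluation is u = s / sqrt(n).
u = 1.6433 / sqrt(19)
u = 1.6433 / 4.3589
u = 0.377

0.377


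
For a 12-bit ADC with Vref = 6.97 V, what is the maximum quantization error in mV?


The maximum quantization error is +/- LSB/2.
LSB = Vref / 2^n = 6.97 / 4096 = 0.00170166 V
Max error = LSB / 2 = 0.00170166 / 2 = 0.00085083 V
Max error = 0.8508 mV

0.8508 mV


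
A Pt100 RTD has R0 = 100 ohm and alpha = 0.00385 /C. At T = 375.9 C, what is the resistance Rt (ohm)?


The RTD equation: Rt = R0 * (1 + alpha * T).
Rt = 100 * (1 + 0.00385 * 375.9)
Rt = 100 * (1 + 1.447215)
Rt = 100 * 2.447215
Rt = 244.721 ohm

244.721 ohm


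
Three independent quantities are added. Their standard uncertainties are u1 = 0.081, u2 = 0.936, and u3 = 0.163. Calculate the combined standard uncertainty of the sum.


For a sum of independent quantities, uc = sqrt(u1^2 + u2^2 + u3^2).
uc = sqrt(0.081^2 + 0.936^2 + 0.163^2)
uc = sqrt(0.006561 + 0.876096 + 0.026569)
uc = 0.9535

0.9535


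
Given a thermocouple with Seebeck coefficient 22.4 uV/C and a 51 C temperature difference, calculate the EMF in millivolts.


The thermocouple output V = sensitivity * dT.
V = 22.4 uV/C * 51 C
V = 1142.4 uV
V = 1.142 mV

1.142 mV


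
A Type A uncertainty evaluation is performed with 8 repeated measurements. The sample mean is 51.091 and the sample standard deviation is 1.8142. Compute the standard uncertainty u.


The standard uncertainty for Type A evaluation is u = s / sqrt(n).
u = 1.8142 / sqrt(8)
u = 1.8142 / 2.8284
u = 0.6414

0.6414


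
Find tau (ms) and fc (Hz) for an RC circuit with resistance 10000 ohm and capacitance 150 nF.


Time constant: tau = R * C.
tau = 10000 * 1.50e-07 = 0.0015 s
tau = 1.5 ms
Cutoff frequency: fc = 1 / (2*pi*R*C).
fc = 1 / (2*pi*0.0015) = 106.1 Hz

tau = 1.5 ms, fc = 106.1 Hz


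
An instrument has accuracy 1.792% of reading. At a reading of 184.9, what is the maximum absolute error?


Absolute error = (accuracy% / 100) * reading.
Error = (1.792 / 100) * 184.9
Error = 0.01792 * 184.9
Error = 3.3134

3.3134


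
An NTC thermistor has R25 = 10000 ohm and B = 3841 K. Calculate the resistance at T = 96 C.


NTC thermistor equation: Rt = R25 * exp(B * (1/T - 1/T25)).
T in Kelvin: 369.15 K, T25 = 298.15 K
1/T - 1/T25 = 1/369.15 - 1/298.15 = -0.00064509
B * (1/T - 1/T25) = 3841 * -0.00064509 = -2.4778
Rt = 10000 * exp(-2.4778) = 839.3 ohm

839.3 ohm


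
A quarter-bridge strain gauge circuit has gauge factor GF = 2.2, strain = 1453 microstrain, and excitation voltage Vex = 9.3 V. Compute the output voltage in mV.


Quarter bridge output: Vout = (GF * epsilon * Vex) / 4.
Vout = (2.2 * 1453e-6 * 9.3) / 4
Vout = 0.02972838 / 4 V
Vout = 0.0074321 V = 7.4321 mV

7.4321 mV


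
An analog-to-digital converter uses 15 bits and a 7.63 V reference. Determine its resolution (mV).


The resolution (LSB) of an ADC is Vref / 2^n.
LSB = 7.63 / 2^15
LSB = 7.63 / 32768
LSB = 0.00023285 V = 0.23284912 mV

0.23284912 mV


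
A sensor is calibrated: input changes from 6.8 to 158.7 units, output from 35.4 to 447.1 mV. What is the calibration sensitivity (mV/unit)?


Sensitivity = (y2 - y1) / (x2 - x1).
S = (447.1 - 35.4) / (158.7 - 6.8)
S = 411.7 / 151.9
S = 2.7103 mV/unit

2.7103 mV/unit


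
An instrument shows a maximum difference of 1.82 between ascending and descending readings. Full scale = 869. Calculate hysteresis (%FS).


Hysteresis = (max difference / full scale) * 100%.
H = (1.82 / 869) * 100
H = 0.209 %FS

0.209 %FS


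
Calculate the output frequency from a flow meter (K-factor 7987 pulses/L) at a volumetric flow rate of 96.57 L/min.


Frequency = K * Q / 60 (converting L/min to L/s).
f = 7987 * 96.57 / 60
f = 771304.59 / 60
f = 12855.08 Hz

12855.08 Hz


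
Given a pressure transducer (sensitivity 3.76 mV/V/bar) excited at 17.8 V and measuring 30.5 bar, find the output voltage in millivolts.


Output = sensitivity * Vex * P.
Vout = 3.76 * 17.8 * 30.5
Vout = 66.928 * 30.5
Vout = 2041.3 mV

2041.3 mV


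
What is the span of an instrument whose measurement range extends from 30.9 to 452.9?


Span = upper range - lower range.
Span = 452.9 - (30.9)
Span = 422.0

422.0


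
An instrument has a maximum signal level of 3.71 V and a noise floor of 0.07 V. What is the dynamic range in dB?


Dynamic range = 20 * log10(Vmax / Vnoise).
DR = 20 * log10(3.71 / 0.07)
DR = 20 * log10(53.0)
DR = 34.49 dB

34.49 dB


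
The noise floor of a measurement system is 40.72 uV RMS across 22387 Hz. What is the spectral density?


Noise spectral density = Vrms / sqrt(BW).
NSD = 40.72 / sqrt(22387)
NSD = 40.72 / 149.6229
NSD = 0.2722 uV/sqrt(Hz)

0.2722 uV/sqrt(Hz)


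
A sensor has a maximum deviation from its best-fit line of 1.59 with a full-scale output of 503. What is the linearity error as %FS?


Linearity error = (max deviation / full scale) * 100%.
Linearity = (1.59 / 503) * 100
Linearity = 0.316 %FS

0.316 %FS


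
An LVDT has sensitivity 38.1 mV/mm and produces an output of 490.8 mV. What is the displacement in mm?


Displacement = Vout / sensitivity.
d = 490.8 / 38.1
d = 12.882 mm

12.882 mm


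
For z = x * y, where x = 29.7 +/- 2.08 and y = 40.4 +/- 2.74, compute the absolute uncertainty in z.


For a product z = x*y, the relative uncertainty is:
uz/z = sqrt((ux/x)^2 + (uy/y)^2)
Relative uncertainties: ux/x = 2.08/29.7 = 0.070034
uy/y = 2.74/40.4 = 0.067822
z = 29.7 * 40.4 = 1199.9
uz = 1199.9 * sqrt(0.070034^2 + 0.067822^2) = 116.978

116.978


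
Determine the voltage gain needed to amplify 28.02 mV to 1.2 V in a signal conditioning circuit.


Gain = Vout / Vin (converting to same units).
G = 1.2 V / 28.02 mV
G = 1200.0 mV / 28.02 mV
G = 42.83

42.83


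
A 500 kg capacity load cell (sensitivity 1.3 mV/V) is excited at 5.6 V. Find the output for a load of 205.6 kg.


Vout = rated_output * Vex * (load / capacity).
Vout = 1.3 * 5.6 * (205.6 / 500)
Vout = 1.3 * 5.6 * 0.4112
Vout = 2.994 mV

2.994 mV


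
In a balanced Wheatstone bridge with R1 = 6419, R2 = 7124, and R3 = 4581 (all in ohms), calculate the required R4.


At balance: R1*R4 = R2*R3, so R4 = R2*R3/R1.
R4 = 7124 * 4581 / 6419
R4 = 32635044 / 6419
R4 = 5084.13 ohm

5084.13 ohm


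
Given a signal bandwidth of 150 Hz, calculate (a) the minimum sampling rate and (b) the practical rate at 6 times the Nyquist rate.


By Nyquist theorem, fs_min = 2 * fmax.
fs_min = 2 * 150 = 300 Hz
Practical rate = 6 * fs_min = 6 * 300 = 1800 Hz

fs_min = 300 Hz, fs_practical = 1800 Hz


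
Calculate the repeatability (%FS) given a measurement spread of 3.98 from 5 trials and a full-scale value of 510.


Repeatability = (spread / full scale) * 100%.
R = (3.98 / 510) * 100
R = 0.78 %FS

0.78 %FS


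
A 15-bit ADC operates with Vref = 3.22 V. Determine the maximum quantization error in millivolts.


The maximum quantization error is +/- LSB/2.
LSB = Vref / 2^n = 3.22 / 32768 = 9.827e-05 V
Max error = LSB / 2 = 9.827e-05 / 2 = 4.913e-05 V
Max error = 0.0491 mV

0.0491 mV


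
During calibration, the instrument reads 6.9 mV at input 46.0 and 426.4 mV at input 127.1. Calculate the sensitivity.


Sensitivity = (y2 - y1) / (x2 - x1).
S = (426.4 - 6.9) / (127.1 - 46.0)
S = 419.5 / 81.1
S = 5.1726 mV/unit

5.1726 mV/unit


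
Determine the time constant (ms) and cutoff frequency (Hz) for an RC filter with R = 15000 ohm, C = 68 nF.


Time constant: tau = R * C.
tau = 15000 * 6.80e-08 = 0.00102 s
tau = 1.02 ms
Cutoff frequency: fc = 1 / (2*pi*R*C).
fc = 1 / (2*pi*0.00102) = 156.03 Hz

tau = 1.02 ms, fc = 156.03 Hz


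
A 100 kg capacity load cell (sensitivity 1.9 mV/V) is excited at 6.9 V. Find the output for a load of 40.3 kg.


Vout = rated_output * Vex * (load / capacity).
Vout = 1.9 * 6.9 * (40.3 / 100)
Vout = 1.9 * 6.9 * 0.403
Vout = 5.283 mV

5.283 mV


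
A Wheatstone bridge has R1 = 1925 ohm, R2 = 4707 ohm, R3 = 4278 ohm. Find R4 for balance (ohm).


At balance: R1*R4 = R2*R3, so R4 = R2*R3/R1.
R4 = 4707 * 4278 / 1925
R4 = 20136546 / 1925
R4 = 10460.54 ohm

10460.54 ohm


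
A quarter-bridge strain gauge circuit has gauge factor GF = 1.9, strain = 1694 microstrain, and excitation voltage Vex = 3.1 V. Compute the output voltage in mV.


Quarter bridge output: Vout = (GF * epsilon * Vex) / 4.
Vout = (1.9 * 1694e-6 * 3.1) / 4
Vout = 0.00997766 / 4 V
Vout = 0.00249441 V = 2.4944 mV

2.4944 mV


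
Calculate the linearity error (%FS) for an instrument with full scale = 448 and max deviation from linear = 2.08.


Linearity error = (max deviation / full scale) * 100%.
Linearity = (2.08 / 448) * 100
Linearity = 0.464 %FS

0.464 %FS


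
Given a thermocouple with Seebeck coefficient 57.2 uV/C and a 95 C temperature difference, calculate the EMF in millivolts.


The thermocouple output V = sensitivity * dT.
V = 57.2 uV/C * 95 C
V = 5434.0 uV
V = 5.434 mV

5.434 mV


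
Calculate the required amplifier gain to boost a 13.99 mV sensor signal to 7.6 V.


Gain = Vout / Vin (converting to same units).
G = 7.6 V / 13.99 mV
G = 7600.0 mV / 13.99 mV
G = 543.25

543.25


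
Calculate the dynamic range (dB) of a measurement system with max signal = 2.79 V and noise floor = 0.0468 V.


Dynamic range = 20 * log10(Vmax / Vnoise).
DR = 20 * log10(2.79 / 0.0468)
DR = 20 * log10(59.62)
DR = 35.51 dB

35.51 dB


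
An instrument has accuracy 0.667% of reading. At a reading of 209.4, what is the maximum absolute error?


Absolute error = (accuracy% / 100) * reading.
Error = (0.667 / 100) * 209.4
Error = 0.00667 * 209.4
Error = 1.3967

1.3967


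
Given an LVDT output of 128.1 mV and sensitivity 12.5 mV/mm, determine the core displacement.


Displacement = Vout / sensitivity.
d = 128.1 / 12.5
d = 10.248 mm

10.248 mm


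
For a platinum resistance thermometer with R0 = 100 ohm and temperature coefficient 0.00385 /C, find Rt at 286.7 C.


The RTD equation: Rt = R0 * (1 + alpha * T).
Rt = 100 * (1 + 0.00385 * 286.7)
Rt = 100 * (1 + 1.103795)
Rt = 100 * 2.103795
Rt = 210.379 ohm

210.379 ohm


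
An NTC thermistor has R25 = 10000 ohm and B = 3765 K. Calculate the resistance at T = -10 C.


NTC thermistor equation: Rt = R25 * exp(B * (1/T - 1/T25)).
T in Kelvin: 263.15 K, T25 = 298.15 K
1/T - 1/T25 = 1/263.15 - 1/298.15 = 0.0004461
B * (1/T - 1/T25) = 3765 * 0.0004461 = 1.6796
Rt = 10000 * exp(1.6796) = 53631.8 ohm

53631.8 ohm


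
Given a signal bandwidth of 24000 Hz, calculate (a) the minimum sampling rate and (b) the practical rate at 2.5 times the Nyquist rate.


By Nyquist theorem, fs_min = 2 * fmax.
fs_min = 2 * 24000 = 48000 Hz
Practical rate = 2.5 * fs_min = 2.5 * 48000 = 120000 Hz

fs_min = 48000 Hz, fs_practical = 120000 Hz


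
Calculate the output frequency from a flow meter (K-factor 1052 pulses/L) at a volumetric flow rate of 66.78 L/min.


Frequency = K * Q / 60 (converting L/min to L/s).
f = 1052 * 66.78 / 60
f = 70252.56 / 60
f = 1170.88 Hz

1170.88 Hz


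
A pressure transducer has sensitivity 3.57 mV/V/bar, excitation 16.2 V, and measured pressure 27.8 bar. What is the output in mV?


Output = sensitivity * Vex * P.
Vout = 3.57 * 16.2 * 27.8
Vout = 57.834 * 27.8
Vout = 1607.79 mV

1607.79 mV


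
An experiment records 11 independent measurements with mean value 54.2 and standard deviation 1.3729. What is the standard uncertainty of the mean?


The standard uncertainty for Type A evaluation is u = s / sqrt(n).
u = 1.3729 / sqrt(11)
u = 1.3729 / 3.3166
u = 0.4139

0.4139


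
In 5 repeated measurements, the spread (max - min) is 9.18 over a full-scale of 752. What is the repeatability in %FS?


Repeatability = (spread / full scale) * 100%.
R = (9.18 / 752) * 100
R = 1.221 %FS

1.221 %FS


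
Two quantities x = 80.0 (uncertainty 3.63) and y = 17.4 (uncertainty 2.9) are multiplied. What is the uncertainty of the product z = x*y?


For a product z = x*y, the relative uncertainty is:
uz/z = sqrt((ux/x)^2 + (uy/y)^2)
Relative uncertainties: ux/x = 3.63/80.0 = 0.045375
uy/y = 2.9/17.4 = 0.166667
z = 80.0 * 17.4 = 1392.0
uz = 1392.0 * sqrt(0.045375^2 + 0.166667^2) = 240.444

240.444


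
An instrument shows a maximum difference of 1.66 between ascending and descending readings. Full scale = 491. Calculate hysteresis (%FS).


Hysteresis = (max difference / full scale) * 100%.
H = (1.66 / 491) * 100
H = 0.338 %FS

0.338 %FS


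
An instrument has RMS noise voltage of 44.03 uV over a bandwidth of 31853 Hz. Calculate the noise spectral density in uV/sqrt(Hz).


Noise spectral density = Vrms / sqrt(BW).
NSD = 44.03 / sqrt(31853)
NSD = 44.03 / 178.4741
NSD = 0.2467 uV/sqrt(Hz)

0.2467 uV/sqrt(Hz)


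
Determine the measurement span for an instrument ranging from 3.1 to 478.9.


Span = upper range - lower range.
Span = 478.9 - (3.1)
Span = 475.8

475.8


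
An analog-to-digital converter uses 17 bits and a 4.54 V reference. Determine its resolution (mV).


The resolution (LSB) of an ADC is Vref / 2^n.
LSB = 4.54 / 2^17
LSB = 4.54 / 131072
LSB = 3.464e-05 V = 0.03463745 mV

0.03463745 mV


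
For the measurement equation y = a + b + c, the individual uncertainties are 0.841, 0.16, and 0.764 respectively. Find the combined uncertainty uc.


For a sum of independent quantities, uc = sqrt(u1^2 + u2^2 + u3^2).
uc = sqrt(0.841^2 + 0.16^2 + 0.764^2)
uc = sqrt(0.707281 + 0.0256 + 0.583696)
uc = 1.1474

1.1474
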